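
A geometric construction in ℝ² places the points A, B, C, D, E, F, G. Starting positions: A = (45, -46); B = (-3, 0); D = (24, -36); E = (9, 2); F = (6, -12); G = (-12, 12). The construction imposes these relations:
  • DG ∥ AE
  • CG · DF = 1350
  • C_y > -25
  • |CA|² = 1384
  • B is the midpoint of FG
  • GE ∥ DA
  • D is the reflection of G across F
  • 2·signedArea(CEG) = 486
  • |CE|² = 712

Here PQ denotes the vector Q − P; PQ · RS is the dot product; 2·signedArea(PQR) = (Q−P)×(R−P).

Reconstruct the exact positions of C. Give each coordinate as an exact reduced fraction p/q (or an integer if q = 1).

C = (15, -24)

1. C_x = 15  [CG · DF = 1350 ∩ 2·signedArea(CEG) = 486]
2. C_y = -24  [CG · DF = 1350 ∩ 2·signedArea(CEG) = 486]
   → C = (15, -24)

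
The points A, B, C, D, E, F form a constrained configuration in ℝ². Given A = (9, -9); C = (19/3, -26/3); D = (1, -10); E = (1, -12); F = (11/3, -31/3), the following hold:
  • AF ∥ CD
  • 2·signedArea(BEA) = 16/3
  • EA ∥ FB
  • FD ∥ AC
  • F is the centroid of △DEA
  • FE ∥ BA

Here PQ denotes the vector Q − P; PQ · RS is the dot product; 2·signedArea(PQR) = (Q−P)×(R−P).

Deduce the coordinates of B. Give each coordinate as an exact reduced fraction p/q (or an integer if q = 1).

B = (35/3, -22/3)

1. B_x = 35/3  [FE ∥ BA ∩ EA ∥ FB]
2. B_y = -22/3  [FE ∥ BA ∩ EA ∥ FB]
   → B = (35/3, -22/3)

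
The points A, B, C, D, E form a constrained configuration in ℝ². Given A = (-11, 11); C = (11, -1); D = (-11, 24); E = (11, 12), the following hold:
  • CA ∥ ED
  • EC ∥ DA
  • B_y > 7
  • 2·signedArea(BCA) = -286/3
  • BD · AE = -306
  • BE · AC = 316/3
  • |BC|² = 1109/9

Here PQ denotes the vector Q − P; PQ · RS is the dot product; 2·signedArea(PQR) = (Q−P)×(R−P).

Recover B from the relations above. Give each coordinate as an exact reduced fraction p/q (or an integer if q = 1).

1. B_x = 11/3  [BD · AE = -306 ∩ BE · AC = 316/3]
2. B_y = 22/3  [BD · AE = -306 ∩ BE · AC = 316/3]
   → B = (11/3, 22/3)

B = (11/3, 22/3)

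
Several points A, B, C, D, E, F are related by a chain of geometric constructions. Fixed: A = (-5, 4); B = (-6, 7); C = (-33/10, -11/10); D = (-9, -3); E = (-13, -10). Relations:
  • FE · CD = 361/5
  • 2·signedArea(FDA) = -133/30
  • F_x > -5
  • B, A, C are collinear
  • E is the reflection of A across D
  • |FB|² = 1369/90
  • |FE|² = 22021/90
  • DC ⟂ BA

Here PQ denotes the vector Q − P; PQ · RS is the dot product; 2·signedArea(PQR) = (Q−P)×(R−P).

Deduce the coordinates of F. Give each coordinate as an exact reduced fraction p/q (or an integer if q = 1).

F = (-143/30, 33/10)

1. F_x = -143/30  [2·signedArea(FDA) = -133/30 ∩ FE · CD = 361/5]
2. F_y = 33/10  [2·signedArea(FDA) = -133/30 ∩ FE · CD = 361/5]
   → F = (-143/30, 33/10)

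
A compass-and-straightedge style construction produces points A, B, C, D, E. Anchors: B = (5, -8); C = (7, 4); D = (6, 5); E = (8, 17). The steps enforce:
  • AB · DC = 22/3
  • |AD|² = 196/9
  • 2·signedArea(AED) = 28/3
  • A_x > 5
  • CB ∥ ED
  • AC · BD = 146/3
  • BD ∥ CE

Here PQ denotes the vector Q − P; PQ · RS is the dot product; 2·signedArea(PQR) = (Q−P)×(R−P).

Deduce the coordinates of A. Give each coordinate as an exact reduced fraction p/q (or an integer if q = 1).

1. A_x = 6  [2·signedArea(AED) = 28/3 ∩ AC · BD = 146/3]
2. A_y = 1/3  [2·signedArea(AED) = 28/3 ∩ AC · BD = 146/3]
   → A = (6, 1/3)

A = (6, 1/3)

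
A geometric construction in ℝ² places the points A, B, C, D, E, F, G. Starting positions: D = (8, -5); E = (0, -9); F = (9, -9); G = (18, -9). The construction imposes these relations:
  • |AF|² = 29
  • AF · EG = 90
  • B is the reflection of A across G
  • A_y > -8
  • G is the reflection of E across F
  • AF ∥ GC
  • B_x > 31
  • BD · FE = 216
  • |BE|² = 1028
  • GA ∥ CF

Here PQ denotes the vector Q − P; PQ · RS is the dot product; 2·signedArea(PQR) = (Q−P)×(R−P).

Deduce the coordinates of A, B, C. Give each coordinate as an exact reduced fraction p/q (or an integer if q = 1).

A = (4, -7)
B = (32, -11)
C = (23, -11)

1. A_x = 4  [AF · EG = 90]
2. A_y = -7  [|AF|² = 29]
   → A = (4, -7)
3. B_x = 32  [B is the reflection of A across G]
4. B_y = -11  [B is the reflection of A across G]
   → B = (32, -11)
5. C_x = 23  [GA ∥ CF ∩ AF ∥ GC]
6. C_y = -11  [GA ∥ CF ∩ AF ∥ GC]
   → C = (23, -11)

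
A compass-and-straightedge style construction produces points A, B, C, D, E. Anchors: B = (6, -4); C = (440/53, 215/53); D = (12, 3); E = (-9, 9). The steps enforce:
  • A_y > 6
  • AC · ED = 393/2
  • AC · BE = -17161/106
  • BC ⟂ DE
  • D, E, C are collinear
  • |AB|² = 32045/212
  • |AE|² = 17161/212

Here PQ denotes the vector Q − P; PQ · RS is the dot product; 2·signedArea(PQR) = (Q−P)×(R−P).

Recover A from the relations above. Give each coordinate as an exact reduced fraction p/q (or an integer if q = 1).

1. A_x = -37/106  [AC · ED = 393/2 ∩ AC · BE = -17161/106]
2. A_y = 346/53  [AC · ED = 393/2 ∩ AC · BE = -17161/106]
   → A = (-37/106, 346/53)

A = (-37/106, 346/53)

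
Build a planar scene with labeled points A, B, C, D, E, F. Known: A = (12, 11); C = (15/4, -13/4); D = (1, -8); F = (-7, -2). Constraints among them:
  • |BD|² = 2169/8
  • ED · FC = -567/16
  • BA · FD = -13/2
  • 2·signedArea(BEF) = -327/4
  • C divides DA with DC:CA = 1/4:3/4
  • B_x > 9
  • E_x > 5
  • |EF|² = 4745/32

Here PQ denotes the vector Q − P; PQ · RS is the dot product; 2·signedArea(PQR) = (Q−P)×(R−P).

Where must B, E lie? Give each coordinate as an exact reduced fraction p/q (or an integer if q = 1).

1. B_x = 37/4  [line -8·x + 6·y + 73/2 = 0 ∩ |BD|² = 2169/8]
2. B_y = 25/4  [line -8·x + 6·y + 73/2 = 0 ∩ |BD|² = 2169/8]
   → B = (37/4, 25/4)
3. E_x = 41/8  [2·signedArea(BEF) = -327/4 ∩ ED · FC = -567/16]
4. E_y = -7/8  [2·signedArea(BEF) = -327/4 ∩ ED · FC = -567/16]
   → E = (41/8, -7/8)

B = (37/4, 25/4)
E = (41/8, -7/8)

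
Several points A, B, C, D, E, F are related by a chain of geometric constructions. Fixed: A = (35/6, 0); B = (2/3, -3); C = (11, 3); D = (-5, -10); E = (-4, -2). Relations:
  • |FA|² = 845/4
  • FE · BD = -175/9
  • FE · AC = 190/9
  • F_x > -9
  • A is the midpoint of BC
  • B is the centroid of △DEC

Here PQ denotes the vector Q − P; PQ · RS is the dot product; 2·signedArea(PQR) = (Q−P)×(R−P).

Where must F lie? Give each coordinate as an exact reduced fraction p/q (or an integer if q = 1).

F = (-26/3, -1)

1. F_x = -26/3  [FE · AC = 190/9 ∩ FE · BD = -175/9]
2. F_y = -1  [FE · AC = 190/9 ∩ FE · BD = -175/9]
   → F = (-26/3, -1)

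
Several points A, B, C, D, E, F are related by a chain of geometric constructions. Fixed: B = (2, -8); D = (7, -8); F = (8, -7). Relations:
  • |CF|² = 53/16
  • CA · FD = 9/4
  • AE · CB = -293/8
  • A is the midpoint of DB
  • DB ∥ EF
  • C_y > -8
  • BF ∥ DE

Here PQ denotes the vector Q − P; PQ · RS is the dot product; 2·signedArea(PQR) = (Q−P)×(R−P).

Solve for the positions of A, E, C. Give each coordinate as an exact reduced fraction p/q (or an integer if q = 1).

A = (9/2, -8)
C = (25/4, -15/2)
E = (13, -7)

1. A_x = 9/2  [A is the midpoint of DB]
2. A_y = -8  [A is the midpoint of DB]
   → A = (9/2, -8)
3. E_x = 13  [DB ∥ EF ∩ BF ∥ DE]
4. E_y = -7  [DB ∥ EF ∩ BF ∥ DE]
   → E = (13, -7)
5. C_x = 25/4  [CA · FD = 9/4 ∩ AE · CB = -293/8]
6. C_y = -15/2  [CA · FD = 9/4 ∩ AE · CB = -293/8]
   → C = (25/4, -15/2)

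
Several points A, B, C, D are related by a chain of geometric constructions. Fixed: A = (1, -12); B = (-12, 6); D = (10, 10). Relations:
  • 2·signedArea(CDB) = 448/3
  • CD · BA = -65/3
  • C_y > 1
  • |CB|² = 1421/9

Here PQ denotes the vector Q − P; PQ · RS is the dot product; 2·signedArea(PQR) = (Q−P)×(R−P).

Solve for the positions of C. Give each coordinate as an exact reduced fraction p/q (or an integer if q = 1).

1. C_x = -1/3  [2·signedArea(CDB) = 448/3 ∩ CD · BA = -65/3]
2. C_y = 4/3  [2·signedArea(CDB) = 448/3 ∩ CD · BA = -65/3]
   → C = (-1/3, 4/3)

C = (-1/3, 4/3)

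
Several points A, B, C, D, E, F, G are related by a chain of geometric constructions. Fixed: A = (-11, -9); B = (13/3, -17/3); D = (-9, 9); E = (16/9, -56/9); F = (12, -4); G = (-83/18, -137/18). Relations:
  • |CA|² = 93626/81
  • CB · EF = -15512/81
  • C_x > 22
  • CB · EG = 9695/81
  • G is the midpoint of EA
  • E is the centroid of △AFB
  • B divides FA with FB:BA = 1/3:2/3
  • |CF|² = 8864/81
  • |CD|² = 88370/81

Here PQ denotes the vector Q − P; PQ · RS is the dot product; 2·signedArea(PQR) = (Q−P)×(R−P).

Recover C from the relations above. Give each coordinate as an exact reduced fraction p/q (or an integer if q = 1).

C = (200/9, -16/9)

1. C_x = 200/9  [line 115/18·x + 25/18·y + -11300/81 = 0 ∩ |CA|² = 93626/81]
2. C_y = -16/9  [line 115/18·x + 25/18·y + -11300/81 = 0 ∩ |CA|² = 93626/81]
   → C = (200/9, -16/9)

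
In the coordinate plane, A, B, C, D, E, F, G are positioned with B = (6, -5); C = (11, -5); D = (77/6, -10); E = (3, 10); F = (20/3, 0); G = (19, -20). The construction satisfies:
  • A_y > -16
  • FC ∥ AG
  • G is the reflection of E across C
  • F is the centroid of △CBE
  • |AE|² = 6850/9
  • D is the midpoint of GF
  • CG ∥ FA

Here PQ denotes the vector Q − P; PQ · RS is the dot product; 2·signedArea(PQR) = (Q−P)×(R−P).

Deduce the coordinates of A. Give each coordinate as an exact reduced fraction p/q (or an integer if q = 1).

1. A_x = 44/3  [FC ∥ AG ∩ CG ∥ FA]
2. A_y = -15  [FC ∥ AG ∩ CG ∥ FA]
   → A = (44/3, -15)

A = (44/3, -15)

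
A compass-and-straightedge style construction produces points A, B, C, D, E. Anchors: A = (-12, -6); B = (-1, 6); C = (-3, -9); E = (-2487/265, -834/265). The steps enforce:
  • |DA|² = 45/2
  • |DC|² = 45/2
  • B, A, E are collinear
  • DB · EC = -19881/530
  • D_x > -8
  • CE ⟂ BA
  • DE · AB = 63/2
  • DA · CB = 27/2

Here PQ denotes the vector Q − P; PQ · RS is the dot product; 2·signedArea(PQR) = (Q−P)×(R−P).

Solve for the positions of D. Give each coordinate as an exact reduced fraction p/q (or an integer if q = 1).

1. D_x = -15/2  [DE · AB = 63/2 ∩ DA · CB = 27/2]
2. D_y = -15/2  [DE · AB = 63/2 ∩ DA · CB = 27/2]
   → D = (-15/2, -15/2)

D = (-15/2, -15/2)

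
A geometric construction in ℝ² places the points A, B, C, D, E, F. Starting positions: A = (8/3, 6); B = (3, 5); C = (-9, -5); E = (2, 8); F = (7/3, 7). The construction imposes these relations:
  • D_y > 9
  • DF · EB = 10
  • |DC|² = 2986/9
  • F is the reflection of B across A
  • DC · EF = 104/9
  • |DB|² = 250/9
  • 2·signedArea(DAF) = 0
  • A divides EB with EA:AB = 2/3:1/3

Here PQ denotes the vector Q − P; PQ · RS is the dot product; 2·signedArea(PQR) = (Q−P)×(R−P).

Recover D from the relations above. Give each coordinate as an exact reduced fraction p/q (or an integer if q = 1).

D = (4/3, 10)

1. D_x = 4/3  [2·signedArea(DAF) = 0 ∩ DC · EF = 104/9]
2. D_y = 10  [2·signedArea(DAF) = 0 ∩ DC · EF = 104/9]
   → D = (4/3, 10)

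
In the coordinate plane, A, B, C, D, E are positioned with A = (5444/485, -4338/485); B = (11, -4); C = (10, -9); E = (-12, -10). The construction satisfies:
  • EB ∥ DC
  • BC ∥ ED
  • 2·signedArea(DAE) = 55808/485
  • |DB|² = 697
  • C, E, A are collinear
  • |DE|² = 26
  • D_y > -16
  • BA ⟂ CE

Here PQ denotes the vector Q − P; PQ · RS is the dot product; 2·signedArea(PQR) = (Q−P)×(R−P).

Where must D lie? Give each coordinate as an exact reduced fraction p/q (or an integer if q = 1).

D = (-13, -15)

1. D_x = -13  [EB ∥ DC ∩ BC ∥ ED]
2. D_y = -15  [EB ∥ DC ∩ BC ∥ ED]
   → D = (-13, -15)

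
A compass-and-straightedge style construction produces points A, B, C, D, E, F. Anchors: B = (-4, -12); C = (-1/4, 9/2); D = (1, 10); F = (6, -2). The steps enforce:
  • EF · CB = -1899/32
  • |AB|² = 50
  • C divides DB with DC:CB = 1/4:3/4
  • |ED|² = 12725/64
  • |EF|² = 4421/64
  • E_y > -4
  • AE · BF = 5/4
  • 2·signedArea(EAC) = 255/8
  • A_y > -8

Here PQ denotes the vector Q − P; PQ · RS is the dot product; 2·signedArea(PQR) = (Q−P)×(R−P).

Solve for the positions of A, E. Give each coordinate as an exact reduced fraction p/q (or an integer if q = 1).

A = (1, -7)
E = (-17/8, -15/4)

1. E_x = -17/8  [line 15/4·x + 33/2·y + 2235/32 = 0 ∩ |ED|² = 12725/64]
2. E_y = -15/4  [line 15/4·x + 33/2·y + 2235/32 = 0 ∩ |ED|² = 12725/64]
   → E = (-17/8, -15/4)
3. A_x = 1  [AE · BF = 5/4 ∩ 2·signedArea(EAC) = 255/8]
4. A_y = -7  [AE · BF = 5/4 ∩ 2·signedArea(EAC) = 255/8]
   → A = (1, -7)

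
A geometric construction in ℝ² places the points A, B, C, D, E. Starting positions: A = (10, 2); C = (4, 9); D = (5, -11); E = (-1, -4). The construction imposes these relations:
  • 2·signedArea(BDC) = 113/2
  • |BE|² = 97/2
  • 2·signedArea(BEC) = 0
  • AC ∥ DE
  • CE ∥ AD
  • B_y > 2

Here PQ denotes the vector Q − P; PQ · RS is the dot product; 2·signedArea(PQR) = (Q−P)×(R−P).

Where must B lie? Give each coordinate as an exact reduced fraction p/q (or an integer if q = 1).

1. B_x = 3/2  [2·signedArea(BEC) = 0 ∩ 2·signedArea(BDC) = 113/2]
2. B_y = 5/2  [2·signedArea(BEC) = 0 ∩ 2·signedArea(BDC) = 113/2]
   → B = (3/2, 5/2)

B = (3/2, 5/2)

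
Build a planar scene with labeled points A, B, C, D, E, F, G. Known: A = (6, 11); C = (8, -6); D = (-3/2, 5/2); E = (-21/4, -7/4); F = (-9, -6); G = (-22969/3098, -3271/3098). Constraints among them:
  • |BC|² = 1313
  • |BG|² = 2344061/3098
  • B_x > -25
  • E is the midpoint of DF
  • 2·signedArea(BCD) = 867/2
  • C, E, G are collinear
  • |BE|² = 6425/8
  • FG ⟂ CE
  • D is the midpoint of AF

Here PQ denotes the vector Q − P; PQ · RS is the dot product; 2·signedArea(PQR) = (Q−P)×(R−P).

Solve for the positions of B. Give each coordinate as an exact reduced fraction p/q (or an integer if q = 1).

1. B_x = -24  [line -17/2·x + -19/2·y + -845/2 = 0 ∩ |BG|² = 2344061/3098]
2. B_y = -23  [line -17/2·x + -19/2·y + -845/2 = 0 ∩ |BG|² = 2344061/3098]
   → B = (-24, -23)

B = (-24, -23)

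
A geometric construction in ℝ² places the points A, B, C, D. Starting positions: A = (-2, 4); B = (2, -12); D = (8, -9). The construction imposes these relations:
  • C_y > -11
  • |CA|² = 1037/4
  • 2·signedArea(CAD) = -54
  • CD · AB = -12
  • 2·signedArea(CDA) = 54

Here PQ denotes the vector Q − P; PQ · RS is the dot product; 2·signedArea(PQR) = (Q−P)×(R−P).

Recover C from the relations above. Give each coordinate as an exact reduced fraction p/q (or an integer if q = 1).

1. C_x = 5  [2·signedArea(CAD) = -54 ∩ CD · AB = -12]
2. C_y = -21/2  [2·signedArea(CAD) = -54 ∩ CD · AB = -12]
   → C = (5, -21/2)

C = (5, -21/2)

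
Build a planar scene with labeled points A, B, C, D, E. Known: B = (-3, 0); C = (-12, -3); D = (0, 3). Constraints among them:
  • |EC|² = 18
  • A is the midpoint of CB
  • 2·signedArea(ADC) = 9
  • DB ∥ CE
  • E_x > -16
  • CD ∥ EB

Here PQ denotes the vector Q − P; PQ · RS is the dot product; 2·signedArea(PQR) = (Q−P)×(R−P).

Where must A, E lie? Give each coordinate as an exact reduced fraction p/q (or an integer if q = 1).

A = (-15/2, -3/2)
E = (-15, -6)

1. A_x = -15/2  [A is the midpoint of CB]
2. A_y = -3/2  [A is the midpoint of CB]
   → A = (-15/2, -3/2)
3. E_x = -15  [CD ∥ EB ∩ DB ∥ CE]
4. E_y = -6  [CD ∥ EB ∩ DB ∥ CE]
   → E = (-15, -6)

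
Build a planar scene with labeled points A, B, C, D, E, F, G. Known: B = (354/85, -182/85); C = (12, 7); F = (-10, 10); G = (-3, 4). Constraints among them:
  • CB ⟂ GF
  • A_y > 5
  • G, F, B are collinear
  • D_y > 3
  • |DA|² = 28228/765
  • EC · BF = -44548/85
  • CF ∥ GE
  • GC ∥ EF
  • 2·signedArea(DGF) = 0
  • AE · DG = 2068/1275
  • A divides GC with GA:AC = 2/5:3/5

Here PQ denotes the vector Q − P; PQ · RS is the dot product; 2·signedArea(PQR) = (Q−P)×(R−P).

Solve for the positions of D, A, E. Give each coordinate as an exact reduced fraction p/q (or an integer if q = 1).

1. A_x = 3  [A divides GC with GA:AC = 2/5:3/5]
2. A_y = 26/5  [A divides GC with GA:AC = 2/5:3/5]
   → A = (3, 26/5)
3. E_x = -25  [GC ∥ EF ∩ CF ∥ GE]
4. E_y = 7  [GC ∥ EF ∩ CF ∥ GE]
   → E = (-25, 7)
5. D_x = -751/255  [2·signedArea(DGF) = 0 ∩ AE · DG = 2068/1275]
6. D_y = 336/85  [2·signedArea(DGF) = 0 ∩ AE · DG = 2068/1275]
   → D = (-751/255, 336/85)

A = (3, 26/5)
D = (-751/255, 336/85)
E = (-25, 7)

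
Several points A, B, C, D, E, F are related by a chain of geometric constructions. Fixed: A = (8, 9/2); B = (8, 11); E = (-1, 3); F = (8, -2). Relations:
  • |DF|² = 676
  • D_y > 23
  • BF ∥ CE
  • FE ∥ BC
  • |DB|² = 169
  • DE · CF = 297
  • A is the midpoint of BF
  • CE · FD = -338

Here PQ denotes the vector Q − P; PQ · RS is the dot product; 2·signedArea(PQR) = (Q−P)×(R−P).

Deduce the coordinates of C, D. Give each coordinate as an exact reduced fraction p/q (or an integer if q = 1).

1. C_x = -1  [BF ∥ CE ∩ FE ∥ BC]
2. C_y = 16  [BF ∥ CE ∩ FE ∥ BC]
   → C = (-1, 16)
3. D_x = 8  [DE · CF = 297 ∩ CE · FD = -338]
4. D_y = 24  [DE · CF = 297 ∩ CE · FD = -338]
   → D = (8, 24)

C = (-1, 16)
D = (8, 24)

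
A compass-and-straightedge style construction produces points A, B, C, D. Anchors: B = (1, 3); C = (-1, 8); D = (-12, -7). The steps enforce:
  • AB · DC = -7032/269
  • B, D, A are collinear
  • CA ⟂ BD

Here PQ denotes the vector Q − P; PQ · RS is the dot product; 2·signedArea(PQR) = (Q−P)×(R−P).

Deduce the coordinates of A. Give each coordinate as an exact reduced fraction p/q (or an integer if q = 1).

A = (581/269, 1047/269)

1. A_x = 581/269  [B, D, A are collinear ∩ CA ⟂ BD]
2. A_y = 1047/269  [B, D, A are collinear ∩ CA ⟂ BD]
   → A = (581/269, 1047/269)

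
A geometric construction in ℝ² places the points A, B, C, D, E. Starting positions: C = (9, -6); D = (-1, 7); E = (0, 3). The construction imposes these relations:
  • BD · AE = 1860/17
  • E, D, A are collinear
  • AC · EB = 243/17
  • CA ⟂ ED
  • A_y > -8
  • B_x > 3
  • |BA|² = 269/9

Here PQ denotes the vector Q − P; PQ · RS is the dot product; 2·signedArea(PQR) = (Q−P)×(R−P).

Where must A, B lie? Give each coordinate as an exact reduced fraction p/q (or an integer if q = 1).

1. A_x = 45/17  [E, D, A are collinear ∩ CA ⟂ ED]
2. A_y = -129/17  [E, D, A are collinear ∩ CA ⟂ ED]
   → A = (45/17, -129/17)
3. B_x = 181/51  [BD · AE = 1860/17 ∩ AC · EB = 243/17]
4. B_y = -112/51  [BD · AE = 1860/17 ∩ AC · EB = 243/17]
   → B = (181/51, -112/51)

A = (45/17, -129/17)
B = (181/51, -112/51)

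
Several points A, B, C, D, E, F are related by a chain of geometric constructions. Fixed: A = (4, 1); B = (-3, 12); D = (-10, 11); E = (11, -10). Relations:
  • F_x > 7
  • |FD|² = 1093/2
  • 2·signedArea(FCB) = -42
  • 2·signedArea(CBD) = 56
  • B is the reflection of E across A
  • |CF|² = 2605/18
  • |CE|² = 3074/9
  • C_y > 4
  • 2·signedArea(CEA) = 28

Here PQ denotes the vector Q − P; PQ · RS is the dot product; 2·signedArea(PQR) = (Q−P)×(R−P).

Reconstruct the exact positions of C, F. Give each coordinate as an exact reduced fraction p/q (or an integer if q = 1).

C = (-2/3, 13/3)
F = (15/2, -9/2)

1. C_x = -2/3  [2·signedArea(CBD) = 56 ∩ 2·signedArea(CEA) = 28]
2. C_y = 13/3  [2·signedArea(CBD) = 56 ∩ 2·signedArea(CEA) = 28]
   → C = (-2/3, 13/3)
3. F_x = 15/2  [line -23/3·x + -7/3·y + 47 = 0 ∩ |CF|² = 2605/18]
4. F_y = -9/2  [line -23/3·x + -7/3·y + 47 = 0 ∩ |CF|² = 2605/18]
   → F = (15/2, -9/2)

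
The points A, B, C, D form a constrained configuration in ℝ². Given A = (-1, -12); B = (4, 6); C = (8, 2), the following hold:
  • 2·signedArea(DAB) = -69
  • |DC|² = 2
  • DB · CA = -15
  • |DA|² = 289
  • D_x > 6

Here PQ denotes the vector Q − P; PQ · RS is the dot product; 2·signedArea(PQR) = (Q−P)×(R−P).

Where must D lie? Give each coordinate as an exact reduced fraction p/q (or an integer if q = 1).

1. D_x = 7  [2·signedArea(DAB) = -69 ∩ DB · CA = -15]
2. D_y = 3  [2·signedArea(DAB) = -69 ∩ DB · CA = -15]
   → D = (7, 3)

D = (7, 3)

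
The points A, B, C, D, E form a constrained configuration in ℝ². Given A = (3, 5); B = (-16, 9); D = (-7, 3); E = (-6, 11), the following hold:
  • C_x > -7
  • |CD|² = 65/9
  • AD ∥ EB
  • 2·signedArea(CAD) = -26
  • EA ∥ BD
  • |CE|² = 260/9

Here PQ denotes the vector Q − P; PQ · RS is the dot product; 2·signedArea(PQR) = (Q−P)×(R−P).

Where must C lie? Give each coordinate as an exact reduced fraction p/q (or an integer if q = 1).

1. C_x = -20/3  [line 2·x + -10·y + 70 = 0 ∩ |CD|² = 65/9]
2. C_y = 17/3  [line 2·x + -10·y + 70 = 0 ∩ |CD|² = 65/9]
   → C = (-20/3, 17/3)

C = (-20/3, 17/3)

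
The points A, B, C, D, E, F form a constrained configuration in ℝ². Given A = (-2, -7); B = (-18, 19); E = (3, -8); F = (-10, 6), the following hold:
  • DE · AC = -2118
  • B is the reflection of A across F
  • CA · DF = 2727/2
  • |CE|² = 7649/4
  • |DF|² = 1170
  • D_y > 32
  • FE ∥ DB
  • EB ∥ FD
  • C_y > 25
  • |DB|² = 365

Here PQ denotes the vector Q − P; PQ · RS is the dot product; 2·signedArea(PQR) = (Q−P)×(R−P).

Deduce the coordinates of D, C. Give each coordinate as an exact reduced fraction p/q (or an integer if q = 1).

C = (-49/2, 26)
D = (-31, 33)

1. D_x = -31  [FE ∥ DB ∩ EB ∥ FD]
2. D_y = 33  [FE ∥ DB ∩ EB ∥ FD]
   → D = (-31, 33)
3. C_x = -49/2  [CA · DF = 2727/2 ∩ DE · AC = -2118]
4. C_y = 26  [CA · DF = 2727/2 ∩ DE · AC = -2118]
   → C = (-49/2, 26)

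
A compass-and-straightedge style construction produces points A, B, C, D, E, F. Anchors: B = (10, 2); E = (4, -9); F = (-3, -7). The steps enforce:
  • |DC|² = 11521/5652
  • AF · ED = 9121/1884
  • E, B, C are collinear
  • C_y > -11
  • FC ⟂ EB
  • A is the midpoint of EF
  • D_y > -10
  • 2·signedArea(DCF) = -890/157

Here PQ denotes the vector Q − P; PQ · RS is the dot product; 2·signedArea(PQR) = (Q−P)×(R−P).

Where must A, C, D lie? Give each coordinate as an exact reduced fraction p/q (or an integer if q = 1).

A = (1/2, -8)
C = (508/157, -1633/157)
D = (2429/942, -1434/157)

1. A_x = 1/2  [A is the midpoint of EF]
2. A_y = -8  [A is the midpoint of EF]
   → A = (1/2, -8)
3. C_x = 508/157  [E, B, C are collinear ∩ FC ⟂ EB]
4. C_y = -1633/157  [E, B, C are collinear ∩ FC ⟂ EB]
   → C = (508/157, -1633/157)
5. D_x = 2429/942  [2·signedArea(DCF) = -890/157 ∩ AF · ED = 9121/1884]
6. D_y = -1434/157  [2·signedArea(DCF) = -890/157 ∩ AF · ED = 9121/1884]
   → D = (2429/942, -1434/157)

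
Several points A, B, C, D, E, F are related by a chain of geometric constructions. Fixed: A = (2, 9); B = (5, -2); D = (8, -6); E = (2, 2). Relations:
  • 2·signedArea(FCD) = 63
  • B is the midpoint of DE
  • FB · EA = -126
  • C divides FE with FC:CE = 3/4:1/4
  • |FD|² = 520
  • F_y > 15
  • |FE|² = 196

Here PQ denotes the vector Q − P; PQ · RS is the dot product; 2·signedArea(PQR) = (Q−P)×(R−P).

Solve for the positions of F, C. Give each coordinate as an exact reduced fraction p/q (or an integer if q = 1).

C = (2, 11/2)
F = (2, 16)

1. F_y = 16  [FB · EA = -126]
2. F_x = 2  [|FE|² = 196]
   → F = (2, 16)
3. C_x = 2  [2·signedArea(FCD) = 63 ∩ C divides FE with FC:CE = 3/4:1/4]
4. C_y = 11/2  [2·signedArea(FCD) = 63 ∩ C divides FE with FC:CE = 3/4:1/4]
   → C = (2, 11/2)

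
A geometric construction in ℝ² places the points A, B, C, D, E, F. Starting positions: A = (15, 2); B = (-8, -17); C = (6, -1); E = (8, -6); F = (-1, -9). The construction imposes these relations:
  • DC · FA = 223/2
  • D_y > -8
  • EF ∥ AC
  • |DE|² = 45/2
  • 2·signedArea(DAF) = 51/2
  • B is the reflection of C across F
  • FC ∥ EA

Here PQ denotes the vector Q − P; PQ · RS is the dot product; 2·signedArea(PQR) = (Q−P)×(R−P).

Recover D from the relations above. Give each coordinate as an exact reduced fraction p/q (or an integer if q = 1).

1. D_x = 7/2  [DC · FA = 223/2 ∩ 2·signedArea(DAF) = 51/2]
2. D_y = -15/2  [DC · FA = 223/2 ∩ 2·signedArea(DAF) = 51/2]
   → D = (7/2, -15/2)

D = (7/2, -15/2)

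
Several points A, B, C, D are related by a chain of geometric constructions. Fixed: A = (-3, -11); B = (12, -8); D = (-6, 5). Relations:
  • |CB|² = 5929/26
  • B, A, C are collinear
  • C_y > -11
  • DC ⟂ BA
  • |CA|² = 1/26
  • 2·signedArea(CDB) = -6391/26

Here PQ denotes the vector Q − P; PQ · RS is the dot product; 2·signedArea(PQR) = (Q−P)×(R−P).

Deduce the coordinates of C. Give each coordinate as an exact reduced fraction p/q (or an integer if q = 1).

1. C_x = -73/26  [B, A, C are collinear ∩ DC ⟂ BA]
2. C_y = -285/26  [B, A, C are collinear ∩ DC ⟂ BA]
   → C = (-73/26, -285/26)

C = (-73/26, -285/26)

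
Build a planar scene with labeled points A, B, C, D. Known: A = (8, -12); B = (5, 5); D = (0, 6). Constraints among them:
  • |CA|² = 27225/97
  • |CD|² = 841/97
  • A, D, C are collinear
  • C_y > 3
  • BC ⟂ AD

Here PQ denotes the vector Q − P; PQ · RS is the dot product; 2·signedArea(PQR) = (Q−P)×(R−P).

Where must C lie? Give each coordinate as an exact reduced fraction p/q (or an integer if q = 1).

1. C_x = 116/97  [A, D, C are collinear ∩ BC ⟂ AD]
2. C_y = 321/97  [A, D, C are collinear ∩ BC ⟂ AD]
   → C = (116/97, 321/97)

C = (116/97, 321/97)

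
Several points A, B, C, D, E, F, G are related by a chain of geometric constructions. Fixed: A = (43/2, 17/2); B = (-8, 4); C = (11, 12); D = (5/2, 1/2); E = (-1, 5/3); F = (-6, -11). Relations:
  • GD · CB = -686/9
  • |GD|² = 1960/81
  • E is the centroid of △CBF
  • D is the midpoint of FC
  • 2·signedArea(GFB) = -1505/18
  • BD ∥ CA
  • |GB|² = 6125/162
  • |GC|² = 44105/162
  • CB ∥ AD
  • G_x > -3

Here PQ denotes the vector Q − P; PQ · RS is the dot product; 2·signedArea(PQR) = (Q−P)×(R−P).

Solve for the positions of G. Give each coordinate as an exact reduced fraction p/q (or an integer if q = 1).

1. G_x = -13/6  [2·signedArea(GFB) = -1505/18 ∩ GD · CB = -686/9]
2. G_y = 37/18  [2·signedArea(GFB) = -1505/18 ∩ GD · CB = -686/9]
   → G = (-13/6, 37/18)

G = (-13/6, 37/18)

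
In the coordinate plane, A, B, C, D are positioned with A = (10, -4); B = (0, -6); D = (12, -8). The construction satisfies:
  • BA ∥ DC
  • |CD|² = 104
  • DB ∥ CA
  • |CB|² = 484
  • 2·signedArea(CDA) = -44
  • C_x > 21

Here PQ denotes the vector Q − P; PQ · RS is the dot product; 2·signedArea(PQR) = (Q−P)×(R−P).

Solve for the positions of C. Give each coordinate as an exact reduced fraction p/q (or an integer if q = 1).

1. C_x = 22  [DB ∥ CA ∩ BA ∥ DC]
2. C_y = -6  [DB ∥ CA ∩ BA ∥ DC]
   → C = (22, -6)

C = (22, -6)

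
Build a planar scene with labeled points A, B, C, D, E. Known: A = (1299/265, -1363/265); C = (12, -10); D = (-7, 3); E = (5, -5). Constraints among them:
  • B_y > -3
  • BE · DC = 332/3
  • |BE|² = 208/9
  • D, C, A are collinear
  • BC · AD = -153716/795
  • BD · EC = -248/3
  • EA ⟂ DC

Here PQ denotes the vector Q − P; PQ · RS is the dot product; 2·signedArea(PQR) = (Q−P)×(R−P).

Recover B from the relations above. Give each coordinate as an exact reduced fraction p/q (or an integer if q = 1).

1. B_x = 1  [BE · DC = 332/3 ∩ BD · EC = -248/3]
2. B_y = -7/3  [BE · DC = 332/3 ∩ BD · EC = -248/3]
   → B = (1, -7/3)

B = (1, -7/3)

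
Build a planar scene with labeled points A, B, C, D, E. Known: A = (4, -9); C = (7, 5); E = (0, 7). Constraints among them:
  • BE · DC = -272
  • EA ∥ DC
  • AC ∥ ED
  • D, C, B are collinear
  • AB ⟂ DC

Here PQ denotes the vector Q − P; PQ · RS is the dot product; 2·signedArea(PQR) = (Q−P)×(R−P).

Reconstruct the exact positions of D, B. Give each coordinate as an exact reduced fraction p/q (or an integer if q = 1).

1. D_x = 3  [EA ∥ DC ∩ AC ∥ ED]
2. D_y = 21  [EA ∥ DC ∩ AC ∥ ED]
   → D = (3, 21)
3. B_x = 172/17  [D, C, B are collinear ∩ AB ⟂ DC]
4. B_y = -127/17  [D, C, B are collinear ∩ AB ⟂ DC]
   → B = (172/17, -127/17)

B = (172/17, -127/17)
D = (3, 21)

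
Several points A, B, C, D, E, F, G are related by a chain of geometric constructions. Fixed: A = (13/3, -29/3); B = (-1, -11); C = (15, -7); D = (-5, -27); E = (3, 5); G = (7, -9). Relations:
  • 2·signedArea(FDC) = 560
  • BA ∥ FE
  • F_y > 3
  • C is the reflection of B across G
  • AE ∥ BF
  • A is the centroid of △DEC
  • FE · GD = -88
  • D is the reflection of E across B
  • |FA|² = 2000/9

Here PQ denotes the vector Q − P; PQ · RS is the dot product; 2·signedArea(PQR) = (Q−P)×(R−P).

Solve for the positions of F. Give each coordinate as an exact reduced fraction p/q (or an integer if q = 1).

F = (-7/3, 11/3)

1. F_x = -7/3  [BA ∥ FE ∩ AE ∥ BF]
2. F_y = 11/3  [BA ∥ FE ∩ AE ∥ BF]
   → F = (-7/3, 11/3)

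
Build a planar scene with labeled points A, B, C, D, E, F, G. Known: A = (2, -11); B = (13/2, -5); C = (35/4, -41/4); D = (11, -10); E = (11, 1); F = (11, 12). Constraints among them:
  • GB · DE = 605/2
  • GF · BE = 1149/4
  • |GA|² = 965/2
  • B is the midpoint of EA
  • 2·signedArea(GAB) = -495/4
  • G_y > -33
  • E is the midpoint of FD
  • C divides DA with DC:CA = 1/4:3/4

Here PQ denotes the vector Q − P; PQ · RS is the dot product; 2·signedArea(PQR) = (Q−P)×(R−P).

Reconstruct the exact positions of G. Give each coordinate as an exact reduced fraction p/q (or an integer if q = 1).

1. G_x = 13/2  [GF · BE = 1149/4 ∩ 2·signedArea(GAB) = -495/4]
2. G_y = -65/2  [GF · BE = 1149/4 ∩ 2·signedArea(GAB) = -495/4]
   → G = (13/2, -65/2)

G = (13/2, -65/2)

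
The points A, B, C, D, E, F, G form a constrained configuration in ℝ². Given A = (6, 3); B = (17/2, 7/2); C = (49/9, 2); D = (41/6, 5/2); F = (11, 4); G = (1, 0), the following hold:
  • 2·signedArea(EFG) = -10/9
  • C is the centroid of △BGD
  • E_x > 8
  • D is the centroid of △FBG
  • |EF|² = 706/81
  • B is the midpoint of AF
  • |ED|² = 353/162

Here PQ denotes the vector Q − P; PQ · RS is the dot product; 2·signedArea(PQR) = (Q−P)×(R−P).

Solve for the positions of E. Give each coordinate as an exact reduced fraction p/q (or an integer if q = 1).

E = (74/9, 3)

1. E_x = 74/9  [line 4·x + -10·y + -26/9 = 0 ∩ |ED|² = 353/162]
2. E_y = 3  [line 4·x + -10·y + -26/9 = 0 ∩ |ED|² = 353/162]
   → E = (74/9, 3)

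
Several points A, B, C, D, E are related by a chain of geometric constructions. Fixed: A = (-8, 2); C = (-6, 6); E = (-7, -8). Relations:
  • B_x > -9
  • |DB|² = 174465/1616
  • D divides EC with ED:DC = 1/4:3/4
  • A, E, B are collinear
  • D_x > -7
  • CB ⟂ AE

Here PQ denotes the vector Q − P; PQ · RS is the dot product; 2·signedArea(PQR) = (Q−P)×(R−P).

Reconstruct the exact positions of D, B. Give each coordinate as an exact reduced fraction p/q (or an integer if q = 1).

1. D_x = -27/4  [D divides EC with ED:DC = 1/4:3/4]
2. D_y = -9/2  [D divides EC with ED:DC = 1/4:3/4]
   → D = (-27/4, -9/2)
3. B_x = -846/101  [A, E, B are collinear ∩ CB ⟂ AE]
4. B_y = 582/101  [A, E, B are collinear ∩ CB ⟂ AE]
   → B = (-846/101, 582/101)

B = (-846/101, 582/101)
D = (-27/4, -9/2)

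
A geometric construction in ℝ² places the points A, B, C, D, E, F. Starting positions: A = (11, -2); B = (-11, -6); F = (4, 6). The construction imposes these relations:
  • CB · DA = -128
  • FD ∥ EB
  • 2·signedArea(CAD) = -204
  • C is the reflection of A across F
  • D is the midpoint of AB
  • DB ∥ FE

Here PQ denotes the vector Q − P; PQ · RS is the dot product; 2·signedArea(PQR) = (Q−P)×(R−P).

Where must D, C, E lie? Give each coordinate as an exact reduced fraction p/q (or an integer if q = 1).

C = (-3, 14)
D = (0, -4)
E = (-7, 4)

1. D_x = 0  [D is the midpoint of AB]
2. D_y = -4  [D is the midpoint of AB]
   → D = (0, -4)
3. C_x = -3  [C is the reflection of A across F]
4. C_y = 14  [C is the reflection of A across F]
   → C = (-3, 14)
5. E_x = -7  [FD ∥ EB ∩ DB ∥ FE]
6. E_y = 4  [FD ∥ EB ∩ DB ∥ FE]
   → E = (-7, 4)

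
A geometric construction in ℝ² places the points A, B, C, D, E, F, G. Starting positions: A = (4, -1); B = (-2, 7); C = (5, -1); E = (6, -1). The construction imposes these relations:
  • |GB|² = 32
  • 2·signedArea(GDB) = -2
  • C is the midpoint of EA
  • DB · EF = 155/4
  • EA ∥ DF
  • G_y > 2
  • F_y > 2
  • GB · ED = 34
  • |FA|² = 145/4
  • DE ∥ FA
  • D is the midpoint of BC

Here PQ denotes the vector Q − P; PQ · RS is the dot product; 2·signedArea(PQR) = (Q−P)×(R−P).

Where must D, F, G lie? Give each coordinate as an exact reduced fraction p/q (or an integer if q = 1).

D = (3/2, 3)
F = (-1/2, 3)
G = (2, 3)

1. D_x = 3/2  [D is the midpoint of BC]
2. D_y = 3  [D is the midpoint of BC]
   → D = (3/2, 3)
3. F_x = -1/2  [DE ∥ FA ∩ EA ∥ DF]
4. F_y = 3  [DE ∥ FA ∩ EA ∥ DF]
   → F = (-1/2, 3)
5. G_x = 2  [2·signedArea(GDB) = -2 ∩ GB · ED = 34]
6. G_y = 3  [2·signedArea(GDB) = -2 ∩ GB · ED = 34]
   → G = (2, 3)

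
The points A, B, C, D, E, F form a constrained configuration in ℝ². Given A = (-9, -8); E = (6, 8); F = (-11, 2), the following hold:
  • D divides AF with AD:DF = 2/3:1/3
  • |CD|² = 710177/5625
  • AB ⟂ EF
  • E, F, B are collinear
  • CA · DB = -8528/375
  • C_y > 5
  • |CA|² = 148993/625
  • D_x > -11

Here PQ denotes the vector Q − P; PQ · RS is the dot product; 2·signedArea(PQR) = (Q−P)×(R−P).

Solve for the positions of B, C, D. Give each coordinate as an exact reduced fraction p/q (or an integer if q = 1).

1. B_x = -309/25  [E, F, B are collinear ∩ AB ⟂ EF]
2. B_y = 38/25  [E, F, B are collinear ∩ AB ⟂ EF]
   → B = (-309/25, 38/25)
3. D_x = -31/3  [D divides AF with AD:DF = 2/3:1/3]
4. D_y = -4/3  [D divides AF with AD:DF = 2/3:1/3]
   → D = (-31/3, -4/3)
5. C_x = -168/125  [line 152/75·x + -214/75·y + 6808/375 = 0 ∩ |CA|² = 148993/625]
6. C_y = 676/125  [line 152/75·x + -214/75·y + 6808/375 = 0 ∩ |CA|² = 148993/625]
   → C = (-168/125, 676/125)

B = (-309/25, 38/25)
C = (-168/125, 676/125)
D = (-31/3, -4/3)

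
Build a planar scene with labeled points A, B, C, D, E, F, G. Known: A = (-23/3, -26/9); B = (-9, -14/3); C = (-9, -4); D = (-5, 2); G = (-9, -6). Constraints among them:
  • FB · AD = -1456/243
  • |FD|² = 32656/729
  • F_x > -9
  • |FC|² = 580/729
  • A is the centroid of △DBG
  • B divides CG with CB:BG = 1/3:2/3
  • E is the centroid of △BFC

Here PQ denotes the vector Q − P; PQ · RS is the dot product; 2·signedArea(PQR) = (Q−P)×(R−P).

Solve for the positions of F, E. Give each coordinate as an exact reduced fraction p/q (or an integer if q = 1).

E = (-235/27, -340/81)
F = (-73/9, -106/27)

1. F_x = -73/9  [line -8/3·x + -44/9·y + -9920/243 = 0 ∩ |FC|² = 580/729]
2. F_y = -106/27  [line -8/3·x + -44/9·y + -9920/243 = 0 ∩ |FC|² = 580/729]
   → F = (-73/9, -106/27)
3. E_x = -235/27  [E is the centroid of △BFC]
4. E_y = -340/81  [E is the centroid of △BFC]
   → E = (-235/27, -340/81)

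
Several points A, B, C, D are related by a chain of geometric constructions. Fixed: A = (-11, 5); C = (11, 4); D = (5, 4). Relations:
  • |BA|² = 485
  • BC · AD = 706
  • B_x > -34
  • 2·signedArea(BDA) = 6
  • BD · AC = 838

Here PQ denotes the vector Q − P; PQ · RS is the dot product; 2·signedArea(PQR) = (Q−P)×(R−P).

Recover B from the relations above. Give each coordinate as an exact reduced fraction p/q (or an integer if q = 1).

1. B_x = -33  [2·signedArea(BDA) = 6 ∩ BC · AD = 706]
2. B_y = 6  [2·signedArea(BDA) = 6 ∩ BC · AD = 706]
   → B = (-33, 6)

B = (-33, 6)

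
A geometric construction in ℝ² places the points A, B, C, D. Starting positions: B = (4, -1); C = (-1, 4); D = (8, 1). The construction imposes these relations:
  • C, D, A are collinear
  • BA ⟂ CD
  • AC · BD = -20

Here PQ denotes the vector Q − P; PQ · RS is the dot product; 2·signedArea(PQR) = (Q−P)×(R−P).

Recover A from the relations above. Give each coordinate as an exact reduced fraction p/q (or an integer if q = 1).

1. A_x = 5  [C, D, A are collinear ∩ BA ⟂ CD]
2. A_y = 2  [C, D, A are collinear ∩ BA ⟂ CD]
   → A = (5, 2)

A = (5, 2)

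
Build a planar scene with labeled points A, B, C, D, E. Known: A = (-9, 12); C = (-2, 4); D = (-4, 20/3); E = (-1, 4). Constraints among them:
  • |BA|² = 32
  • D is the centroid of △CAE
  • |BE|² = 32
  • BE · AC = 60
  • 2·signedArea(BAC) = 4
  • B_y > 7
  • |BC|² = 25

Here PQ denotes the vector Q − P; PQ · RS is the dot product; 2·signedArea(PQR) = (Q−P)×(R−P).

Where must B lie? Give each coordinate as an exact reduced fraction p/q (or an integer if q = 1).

B = (-5, 8)

1. B_x = -5  [2·signedArea(BAC) = 4 ∩ BE · AC = 60]
2. B_y = 8  [2·signedArea(BAC) = 4 ∩ BE · AC = 60]
   → B = (-5, 8)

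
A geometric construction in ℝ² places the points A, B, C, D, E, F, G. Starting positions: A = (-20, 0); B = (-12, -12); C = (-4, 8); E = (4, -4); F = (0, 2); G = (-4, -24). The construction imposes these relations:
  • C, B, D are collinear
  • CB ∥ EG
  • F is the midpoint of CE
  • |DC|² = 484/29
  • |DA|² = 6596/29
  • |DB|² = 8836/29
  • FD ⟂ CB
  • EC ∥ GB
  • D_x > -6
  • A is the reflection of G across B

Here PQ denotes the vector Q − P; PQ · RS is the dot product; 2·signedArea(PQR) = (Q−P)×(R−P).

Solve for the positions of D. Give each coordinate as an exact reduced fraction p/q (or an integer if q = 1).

D = (-160/29, 122/29)

1. D_x = -160/29  [C, B, D are collinear ∩ FD ⟂ CB]
2. D_y = 122/29  [C, B, D are collinear ∩ FD ⟂ CB]
   → D = (-160/29, 122/29)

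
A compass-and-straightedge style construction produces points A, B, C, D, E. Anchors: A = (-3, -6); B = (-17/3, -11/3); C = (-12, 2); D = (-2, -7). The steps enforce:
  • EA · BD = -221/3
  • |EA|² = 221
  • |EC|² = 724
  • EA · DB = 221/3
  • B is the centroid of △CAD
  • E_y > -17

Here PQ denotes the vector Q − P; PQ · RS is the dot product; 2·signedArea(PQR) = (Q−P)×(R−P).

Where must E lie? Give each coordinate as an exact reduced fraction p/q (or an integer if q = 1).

1. E_x = 8  [line -11/3·x + 10/3·y + 248/3 = 0 ∩ |EA|² = 221]
2. E_y = -16  [line -11/3·x + 10/3·y + 248/3 = 0 ∩ |EA|² = 221]
   → E = (8, -16)

E = (8, -16)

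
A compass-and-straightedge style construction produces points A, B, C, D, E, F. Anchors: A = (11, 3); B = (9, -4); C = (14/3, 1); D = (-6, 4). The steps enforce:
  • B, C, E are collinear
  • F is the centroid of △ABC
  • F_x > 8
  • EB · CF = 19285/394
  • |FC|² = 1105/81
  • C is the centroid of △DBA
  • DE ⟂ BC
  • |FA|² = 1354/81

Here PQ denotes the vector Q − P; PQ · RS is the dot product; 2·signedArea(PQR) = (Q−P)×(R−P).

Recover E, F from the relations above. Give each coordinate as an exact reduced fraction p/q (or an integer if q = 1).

E = (-549/394, 3149/394)
F = (74/9, 0)

1. E_x = -549/394  [B, C, E are collinear ∩ DE ⟂ BC]
2. E_y = 3149/394  [B, C, E are collinear ∩ DE ⟂ BC]
   → E = (-549/394, 3149/394)
3. F_x = 74/9  [F is the centroid of △ABC]
4. F_y = 0  [F is the centroid of △ABC]
   → F = (74/9, 0)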